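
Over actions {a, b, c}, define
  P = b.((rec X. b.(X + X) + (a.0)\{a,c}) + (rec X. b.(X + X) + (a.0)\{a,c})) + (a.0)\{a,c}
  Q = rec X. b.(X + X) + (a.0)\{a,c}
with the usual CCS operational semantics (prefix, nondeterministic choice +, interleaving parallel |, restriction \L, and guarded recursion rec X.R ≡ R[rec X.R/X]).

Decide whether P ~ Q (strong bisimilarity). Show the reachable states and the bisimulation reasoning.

LTS(P): 2 reachable states
  m0 = b.((rec X. b.(X + X) + (a.0)\{a,c}) + (rec X. b.(X + X) + (a.0)\{a,c})) + (a.0)\{a,c} | —b→ m1
  m1 = (rec X. b.(X + X) + (a.0)\{a,c}) + (rec X. b.(X + X) + (a.0)\{a,c}) | —b→ m1
LTS(Q): 2 reachable states
  n0 = rec X. b.(X + X) + (a.0)\{a,c} | —b→ n1
  n1 = (rec X. b.(X + X) + (a.0)\{a,c}) + (rec X. b.(X + X) + (a.0)\{a,c}) | —b→ n1
Partition-refinement fixed point:
  B0 = {m0, m1, n0, n1}
m0 ∈ B0, n0 ∈ B0 → same block

YES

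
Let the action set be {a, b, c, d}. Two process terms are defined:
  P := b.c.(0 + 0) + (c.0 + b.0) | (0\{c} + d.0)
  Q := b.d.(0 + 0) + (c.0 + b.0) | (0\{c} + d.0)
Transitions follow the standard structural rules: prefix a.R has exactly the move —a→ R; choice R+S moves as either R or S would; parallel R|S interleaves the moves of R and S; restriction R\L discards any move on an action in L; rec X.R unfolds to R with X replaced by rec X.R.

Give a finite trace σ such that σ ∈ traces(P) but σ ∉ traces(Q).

bc

Reachable graph of P (6 states):
  s0 = b.c.(0 + 0) + (c.0 + b.0) | (0\{c} + d.0) ⊢ ··b··> s1, ··b··> s2, ··c··> s1, ··d··> s3
  s1 = 0 | (0\{c} + d.0) ⊢ ··d··> s4
  s2 = c.(0 + 0) ⊢ ··c··> s5
  s3 = (c.0 + b.0) | 0 ⊢ ··b··> s4, ··c··> s4
  s4 = 0 | 0 ⊢ stopped
  s5 = 0 + 0 ⊢ stopped
Reachable graph of Q (6 states):
  t0 = b.d.(0 + 0) + (c.0 + b.0) | (0\{c} + d.0) ⊢ ··b··> t1, ··b··> t2, ··c··> t1, ··d··> t3
  t1 = 0 | (0\{c} + d.0) ⊢ ··d··> t4
  t2 = d.(0 + 0) ⊢ ··d··> t5
  t3 = (c.0 + b.0) | 0 ⊢ ··b··> t4, ··c··> t4
  t4 = 0 | 0 ⊢ stopped
  t5 = 0 + 0 ⊢ stopped
Run σ = ⟨bc⟩ on P: start {s0}
  step 1 (b): {s1, s2}
  step 2 (c): {s5}
  P completes σ.
Run σ = ⟨bc⟩ on Q: start {t0}
  step 1 (b): {t1, t2}
  step 2 (c): ∅  — Q cannot continue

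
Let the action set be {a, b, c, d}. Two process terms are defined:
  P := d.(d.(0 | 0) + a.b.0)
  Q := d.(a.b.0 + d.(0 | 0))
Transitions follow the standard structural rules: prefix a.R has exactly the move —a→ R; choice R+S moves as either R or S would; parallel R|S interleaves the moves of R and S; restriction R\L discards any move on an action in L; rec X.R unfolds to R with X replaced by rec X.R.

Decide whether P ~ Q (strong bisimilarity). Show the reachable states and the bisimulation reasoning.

bisimilar

LTS(P): 5 reachable states
  s0 = d.(d.(0 | 0) + a.b.0) → --d--▸ s1
  s1 = d.(0 | 0) + a.b.0 → --a--▸ s2, --d--▸ s3
  s2 = b.0 → --b--▸ s4
  s3 = 0 | 0 → ∅
  s4 = 0 → ∅
LTS(Q): 5 reachable states
  t0 = d.(a.b.0 + d.(0 | 0)) → --d--▸ t1
  t1 = a.b.0 + d.(0 | 0) → --a--▸ t2, --d--▸ t3
  t2 = b.0 → --b--▸ t4
  t3 = 0 | 0 → ∅
  t4 = 0 → ∅
Coarsest stable partition (strong bisimilarity classes):
  B0 = {s0, t0}
  B1 = {s1, t1}
  B2 = {s2, t2}
  B3 = {s3, s4, t3, t4}
s0 ∈ B0, t0 ∈ B0 → same block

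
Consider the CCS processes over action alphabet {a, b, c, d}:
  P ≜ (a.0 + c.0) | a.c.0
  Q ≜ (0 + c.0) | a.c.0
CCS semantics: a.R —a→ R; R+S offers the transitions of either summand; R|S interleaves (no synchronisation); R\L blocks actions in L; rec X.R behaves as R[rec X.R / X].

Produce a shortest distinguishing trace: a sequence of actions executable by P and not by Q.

aa

P's transition system — 6 states:
  u0 = (a.0 + c.0) | a.c.0 → --a--▸ u1, --a--▸ u2, --c--▸ u2
  u1 = (a.0 + c.0) | c.0 → --a--▸ u3, --c--▸ u3, --c--▸ u4
  u2 = 0 | a.c.0 → --a--▸ u3
  u3 = 0 | c.0 → --c--▸ u5
  u4 = (a.0 + c.0) | 0 → --a--▸ u5, --c--▸ u5
  u5 = 0 | 0 → ∅
Q's transition system — 6 states:
  v0 = (0 + c.0) | a.c.0 → --a--▸ v1, --c--▸ v2
  v1 = (0 + c.0) | c.0 → --c--▸ v3, --c--▸ v4
  v2 = 0 | a.c.0 → --a--▸ v4
  v3 = (0 + c.0) | 0 → --c--▸ v5
  v4 = 0 | c.0 → --c--▸ v5
  v5 = 0 | 0 → ∅
Trace ⟨aa⟩ through P, begin at {u0}:
  step 1 (a): {u1, u2}
  step 2 (a): {u3}
  P completes σ.
Trace ⟨aa⟩ through Q, begin at {v0}:
  step 1 (a): {v1}
  step 2 (a): no successor for Q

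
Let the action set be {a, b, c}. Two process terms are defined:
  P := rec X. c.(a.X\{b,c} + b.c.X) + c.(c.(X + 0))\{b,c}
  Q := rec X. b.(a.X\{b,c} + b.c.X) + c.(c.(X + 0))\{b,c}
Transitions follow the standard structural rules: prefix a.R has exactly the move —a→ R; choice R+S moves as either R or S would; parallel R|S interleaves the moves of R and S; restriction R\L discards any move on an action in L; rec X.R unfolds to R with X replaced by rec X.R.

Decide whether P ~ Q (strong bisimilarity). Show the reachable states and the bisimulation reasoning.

not bisimilar

LTS(P): 5 reachable states
  s0 = rec X. c.(a.X\{b,c} + b.c.X) + c.(c.(X + 0))\{b,c} :: —c→ s1, —c→ s2
  s1 = (c.((rec X. c.(a.X\{b,c} + b.c.X) + c.(c.(X + 0))\{b,c}) + 0))\{b,c} :: ·
  s2 = a.(rec X. c.(a.X\{b,c} + b.c.X) + c.(c.(X + 0))\{b,c})\{b,c} + b.c.(rec X. c.(a.X\{b,c} + b.c.X) + c.(c.(X + 0))\{b,c}) :: —a→ s3, —b→ s4
  s3 = (rec X. c.(a.X\{b,c} + b.c.X) + c.(c.(X + 0))\{b,c})\{b,c} :: ·
  s4 = c.(rec X. c.(a.X\{b,c} + b.c.X) + c.(c.(X + 0))\{b,c}) :: —c→ s0
LTS(Q): 5 reachable states
  t0 = rec X. b.(a.X\{b,c} + b.c.X) + c.(c.(X + 0))\{b,c} :: —b→ t1, —c→ t2
  t1 = a.(rec X. b.(a.X\{b,c} + b.c.X) + c.(c.(X + 0))\{b,c})\{b,c} + b.c.(rec X. b.(a.X\{b,c} + b.c.X) + c.(c.(X + 0))\{b,c}) :: —a→ t3, —b→ t4
  t2 = (c.((rec X. b.(a.X\{b,c} + b.c.X) + c.(c.(X + 0))\{b,c}) + 0))\{b,c} :: ·
  t3 = (rec X. b.(a.X\{b,c} + b.c.X) + c.(c.(X + 0))\{b,c})\{b,c} :: ·
  t4 = c.(rec X. b.(a.X\{b,c} + b.c.X) + c.(c.(X + 0))\{b,c}) :: —c→ t0
Partition-refinement fixed point:
  B0 = {s0}
  B1 = {s2}
  B2 = {s1, s3, t2, t3}
  B3 = {s4}
  B4 = {t0}
  B5 = {t1}
  B6 = {t4}
s0 ∈ B0, t0 ∈ B4 → different blocks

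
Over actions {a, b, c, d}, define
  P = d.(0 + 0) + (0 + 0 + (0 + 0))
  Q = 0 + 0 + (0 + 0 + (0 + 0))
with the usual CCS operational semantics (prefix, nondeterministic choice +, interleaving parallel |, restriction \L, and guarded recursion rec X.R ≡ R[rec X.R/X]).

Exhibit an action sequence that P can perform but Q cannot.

P's transition system — 2 states:
  u0 = d.(0 + 0) + (0 + 0 + (0 + 0)) ⊢ =d=> u1
  u1 = 0 + 0 ⊢ ·
Q's transition system — 1 states:
  v0 = 0 + 0 + (0 + 0 + (0 + 0)) ⊢ ·
Run σ = ⟨d⟩ on P: start {u0}
  after d @ step 1: {u1}
  ✓ P
Run σ = ⟨d⟩ on Q: start {v0}
  after d @ step 1: no successor for Q

d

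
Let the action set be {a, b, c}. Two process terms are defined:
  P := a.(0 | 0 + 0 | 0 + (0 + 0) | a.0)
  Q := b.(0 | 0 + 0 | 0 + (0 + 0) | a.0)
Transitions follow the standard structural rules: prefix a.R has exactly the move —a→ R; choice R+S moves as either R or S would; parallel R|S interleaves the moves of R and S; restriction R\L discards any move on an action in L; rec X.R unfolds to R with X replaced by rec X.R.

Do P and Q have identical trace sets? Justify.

LTS(P): 3 reachable states
  m0 = a.(0 | 0 + 0 | 0 + (0 + 0) | a.0) → --a--▸ m1
  m1 = 0 | 0 + 0 | 0 + (0 + 0) | a.0 → --a--▸ m2
  m2 = (0 + 0) | 0 → (no moves)
LTS(Q): 3 reachable states
  n0 = b.(0 | 0 + 0 | 0 + (0 + 0) | a.0) → --b--▸ n1
  n1 = 0 | 0 + 0 | 0 + (0 + 0) | a.0 → --a--▸ n2
  n2 = (0 + 0) | 0 → (no moves)
Executing a from P (initial set {m0}):
  after a @ step 1: {m1}
  P completes σ.
Executing a from Q (initial set {n0}):
  after a @ step 1: ∅  — Q cannot continue

trace-distinct — witness ⟨a⟩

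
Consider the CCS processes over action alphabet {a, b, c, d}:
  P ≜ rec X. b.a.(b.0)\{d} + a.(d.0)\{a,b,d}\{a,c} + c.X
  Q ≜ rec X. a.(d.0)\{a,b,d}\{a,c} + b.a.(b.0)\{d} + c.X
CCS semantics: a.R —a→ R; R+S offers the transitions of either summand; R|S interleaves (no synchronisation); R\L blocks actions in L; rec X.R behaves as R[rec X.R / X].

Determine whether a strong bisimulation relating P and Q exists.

Reachable graph of P (5 states):
  m0 = rec X. b.a.(b.0)\{d} + a.(d.0)\{a,b,d}\{a,c} + c.X → --a--▸ m1, --b--▸ m2, --c--▸ m0
  m1 = (d.0)\{a,b,d}\{a,c} → ∅
  m2 = a.(b.0)\{d} → --a--▸ m3
  m3 = (b.0)\{d} → --b--▸ m4
  m4 = 0\{d} → ∅
Reachable graph of Q (5 states):
  n0 = rec X. a.(d.0)\{a,b,d}\{a,c} + b.a.(b.0)\{d} + c.X → --a--▸ n1, --b--▸ n2, --c--▸ n0
  n1 = (d.0)\{a,b,d}\{a,c} → ∅
  n2 = a.(b.0)\{d} → --a--▸ n3
  n3 = (b.0)\{d} → --b--▸ n4
  n4 = 0\{d} → ∅
Coarsest stable partition (strong bisimilarity classes):
  B0 = {m0, n0}
  B1 = {m2, n2}
  B2 = {m3, n3}
  B3 = {m1, m4, n1, n4}
m0 ∈ B0, n0 ∈ B0 → same block

YES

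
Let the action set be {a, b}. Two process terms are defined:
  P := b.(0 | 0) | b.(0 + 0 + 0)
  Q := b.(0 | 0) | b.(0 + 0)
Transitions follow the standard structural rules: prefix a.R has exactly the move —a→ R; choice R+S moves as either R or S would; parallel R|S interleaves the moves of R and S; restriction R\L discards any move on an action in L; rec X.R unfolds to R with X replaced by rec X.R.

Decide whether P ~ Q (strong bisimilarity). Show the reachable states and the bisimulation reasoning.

P ~ Q

LTS(P): 4 reachable states
  p0 = b.(0 | 0) | b.(0 + 0 + 0) | =b=> p1, =b=> p2
  p1 = 0 | 0 | b.(0 + 0 + 0) | =b=> p3
  p2 = b.(0 | 0) | (0 + 0 + 0) | =b=> p3
  p3 = 0 | 0 | (0 + 0 + 0) | ·
LTS(Q): 4 reachable states
  q0 = b.(0 | 0) | b.(0 + 0) | =b=> q1, =b=> q2
  q1 = 0 | 0 | b.(0 + 0) | =b=> q3
  q2 = b.(0 | 0) | (0 + 0) | =b=> q3
  q3 = 0 | 0 | (0 + 0) | ·
Partition-refinement fixed point:
  B0 = {p0, q0}
  B1 = {p1, p2, q1, q2}
  B2 = {p3, q3}
p0 ∈ B0, q0 ∈ B0 → same block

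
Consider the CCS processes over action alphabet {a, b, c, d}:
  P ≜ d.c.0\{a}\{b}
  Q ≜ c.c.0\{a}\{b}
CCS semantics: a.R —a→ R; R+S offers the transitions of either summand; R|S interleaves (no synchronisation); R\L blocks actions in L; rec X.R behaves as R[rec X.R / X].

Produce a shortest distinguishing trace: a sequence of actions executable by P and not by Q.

P's transition system — 3 states:
  s0 = d.c.0\{a}\{b} | =d=> s1
  s1 = c.0\{a}\{b} | =c=> s2
  s2 = 0\{a}\{b} | ·
Q's transition system — 3 states:
  t0 = c.c.0\{a}\{b} | =c=> t1
  t1 = c.0\{a}\{b} | =c=> t2
  t2 = 0\{a}\{b} | ·
Run σ = ⟨d⟩ on P: start {s0}
  step 1 (d): {s1}
  — P admits the full trace.
Run σ = ⟨d⟩ on Q: start {t0}
  step 1 (d): no successor for Q

d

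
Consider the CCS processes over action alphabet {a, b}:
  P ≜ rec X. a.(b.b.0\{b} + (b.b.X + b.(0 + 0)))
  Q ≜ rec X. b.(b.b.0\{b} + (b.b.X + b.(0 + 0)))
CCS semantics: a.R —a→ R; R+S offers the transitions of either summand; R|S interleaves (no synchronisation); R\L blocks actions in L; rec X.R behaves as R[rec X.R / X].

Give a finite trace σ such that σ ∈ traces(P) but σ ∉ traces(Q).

a

Reachable graph of P (6 states):
  s0 = rec X. a.(b.b.0\{b} + (b.b.X + b.(0 + 0))) ⊢ —a→ s1
  s1 = b.b.0\{b} + (b.b.(rec X. a.(b.b.0\{b} + (b.b.X + b.(0 + 0)))) + b.(0 + 0)) ⊢ —b→ s2, —b→ s3, —b→ s4
  s2 = 0 + 0 ⊢ (no moves)
  s3 = b.(rec X. a.(b.b.0\{b} + (b.b.X + b.(0 + 0)))) ⊢ —b→ s0
  s4 = b.0\{b} ⊢ —b→ s5
  s5 = 0\{b} ⊢ (no moves)
Reachable graph of Q (6 states):
  t0 = rec X. b.(b.b.0\{b} + (b.b.X + b.(0 + 0))) ⊢ —b→ t1
  t1 = b.b.0\{b} + (b.b.(rec X. b.(b.b.0\{b} + (b.b.X + b.(0 + 0)))) + b.(0 + 0)) ⊢ —b→ t2, —b→ t3, —b→ t4
  t2 = 0 + 0 ⊢ (no moves)
  t3 = b.(rec X. b.(b.b.0\{b} + (b.b.X + b.(0 + 0)))) ⊢ —b→ t0
  t4 = b.0\{b} ⊢ —b→ t5
  t5 = 0\{b} ⊢ (no moves)
Executing a from P (initial set {s0}):
  after a @ step 1: {s1}
  — P admits the full trace.
Executing a from Q (initial set {t0}):
  after a @ step 1: no successor for Q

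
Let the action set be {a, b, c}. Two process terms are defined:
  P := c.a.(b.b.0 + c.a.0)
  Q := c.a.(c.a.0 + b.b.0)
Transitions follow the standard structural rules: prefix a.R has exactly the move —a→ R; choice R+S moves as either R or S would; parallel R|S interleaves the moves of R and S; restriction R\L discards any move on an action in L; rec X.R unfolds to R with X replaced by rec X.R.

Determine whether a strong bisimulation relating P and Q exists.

P's transition system — 6 states:
  p0 = c.a.(b.b.0 + c.a.0) ⊢ ··c··> p1
  p1 = a.(b.b.0 + c.a.0) ⊢ ··a··> p2
  p2 = b.b.0 + c.a.0 ⊢ ··b··> p3, ··c··> p4
  p3 = b.0 ⊢ ··b··> p5
  p4 = a.0 ⊢ ··a··> p5
  p5 = 0 ⊢ ·
Q's transition system — 6 states:
  q0 = c.a.(c.a.0 + b.b.0) ⊢ ··c··> q1
  q1 = a.(c.a.0 + b.b.0) ⊢ ··a··> q2
  q2 = c.a.0 + b.b.0 ⊢ ··b··> q3, ··c··> q4
  q3 = b.0 ⊢ ··b··> q5
  q4 = a.0 ⊢ ··a··> q5
  q5 = 0 ⊢ ·
Coarsest stable partition (strong bisimilarity classes):
  B0 = {p0, q0}
  B1 = {p1, q1}
  B2 = {p2, q2}
  B3 = {p4, q4}
  B4 = {p5, q5}
  B5 = {p3, q3}
p0 ∈ B0, q0 ∈ B0 → same block

bisimilar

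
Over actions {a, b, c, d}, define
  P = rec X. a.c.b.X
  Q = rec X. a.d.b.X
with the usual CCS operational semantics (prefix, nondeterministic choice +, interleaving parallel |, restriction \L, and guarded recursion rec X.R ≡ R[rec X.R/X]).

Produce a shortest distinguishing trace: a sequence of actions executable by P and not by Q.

ac

P's transition system — 3 states:
  s0 = rec X. a.c.b.X → —a→ s1
  s1 = c.b.(rec X. a.c.b.X) → —c→ s2
  s2 = b.(rec X. a.c.b.X) → —b→ s0
Q's transition system — 3 states:
  t0 = rec X. a.d.b.X → —a→ t1
  t1 = d.b.(rec X. a.d.b.X) → —d→ t2
  t2 = b.(rec X. a.d.b.X) → —b→ t0
Trace ⟨ac⟩ through P, begin at {s0}:
  after a @ step 1: {s1}
  after c @ step 2: {s2}
  ✓ P
Trace ⟨ac⟩ through Q, begin at {t0}:
  after a @ step 1: {t1}
  after c @ step 2: no successor for Q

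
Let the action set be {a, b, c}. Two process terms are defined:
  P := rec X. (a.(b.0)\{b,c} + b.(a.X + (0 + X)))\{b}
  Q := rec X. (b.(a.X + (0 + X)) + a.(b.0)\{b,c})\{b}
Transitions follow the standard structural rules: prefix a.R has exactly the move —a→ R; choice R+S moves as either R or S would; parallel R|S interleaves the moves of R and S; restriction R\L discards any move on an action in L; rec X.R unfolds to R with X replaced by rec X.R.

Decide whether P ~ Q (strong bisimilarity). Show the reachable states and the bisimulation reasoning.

LTS(P): 2 reachable states
  u0 = rec X. (a.(b.0)\{b,c} + b.(a.X + (0 + X)))\{b} :: ··a··> u1
  u1 = (b.0)\{b,c}\{b} :: (no moves)
LTS(Q): 2 reachable states
  v0 = rec X. (b.(a.X + (0 + X)) + a.(b.0)\{b,c})\{b} :: ··a··> v1
  v1 = (b.0)\{b,c}\{b} :: (no moves)
Coarsest stable partition (strong bisimilarity classes):
  B0 = {u0, v0}
  B1 = {u1, v1}
u0 ∈ B0, v0 ∈ B0 → same block

P ~ Q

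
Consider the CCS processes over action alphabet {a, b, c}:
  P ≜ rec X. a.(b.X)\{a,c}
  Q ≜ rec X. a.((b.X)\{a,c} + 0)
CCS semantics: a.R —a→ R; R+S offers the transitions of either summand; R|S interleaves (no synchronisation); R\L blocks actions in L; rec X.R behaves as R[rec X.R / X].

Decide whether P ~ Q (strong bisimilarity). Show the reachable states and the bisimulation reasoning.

bisimilar

Reachable graph of P (3 states):
  p0 = rec X. a.(b.X)\{a,c} ⊢ ··a··> p1
  p1 = (b.(rec X. a.(b.X)\{a,c}))\{a,c} ⊢ ··b··> p2
  p2 = (rec X. a.(b.X)\{a,c})\{a,c} ⊢ deadlocked
Reachable graph of Q (3 states):
  q0 = rec X. a.((b.X)\{a,c} + 0) ⊢ ··a··> q1
  q1 = (b.(rec X. a.((b.X)\{a,c} + 0)))\{a,c} + 0 ⊢ ··b··> q2
  q2 = (rec X. a.((b.X)\{a,c} + 0))\{a,c} ⊢ deadlocked
Partition-refinement fixed point:
  B0 = {p0, q0}
  B1 = {p1, q1}
  B2 = {p2, q2}
p0 ∈ B0, q0 ∈ B0 → same block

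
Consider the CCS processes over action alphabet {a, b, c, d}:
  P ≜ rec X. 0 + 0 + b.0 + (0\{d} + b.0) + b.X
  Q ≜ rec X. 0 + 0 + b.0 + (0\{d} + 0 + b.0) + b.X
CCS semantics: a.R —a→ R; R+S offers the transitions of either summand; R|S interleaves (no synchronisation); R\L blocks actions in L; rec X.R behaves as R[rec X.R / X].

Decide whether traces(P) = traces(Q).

LTS(P): 2 reachable states
  m0 = rec X. 0 + 0 + b.0 + (0\{d} + b.0) + b.X → --b--▸ m0, --b--▸ m1
  m1 = 0 → stopped
LTS(Q): 2 reachable states
  n0 = rec X. 0 + 0 + b.0 + (0\{d} + 0 + b.0) + b.X → --b--▸ n0, --b--▸ n1
  n1 = 0 → stopped
Coarsest stable partition (strong bisimilarity classes):
  B0 = {m0, n0}
  B1 = {m1, n1}
m0 ∈ B0, n0 ∈ B0 → same block
Bisimilar ⇒ trace-equivalent.

traces(P) = traces(Q)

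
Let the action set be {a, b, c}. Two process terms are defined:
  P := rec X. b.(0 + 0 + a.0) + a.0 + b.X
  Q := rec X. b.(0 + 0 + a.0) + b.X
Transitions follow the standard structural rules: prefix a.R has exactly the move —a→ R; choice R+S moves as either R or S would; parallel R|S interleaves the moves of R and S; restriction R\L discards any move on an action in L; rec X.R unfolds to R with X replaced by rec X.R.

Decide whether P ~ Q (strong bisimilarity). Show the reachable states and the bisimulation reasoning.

NO

LTS(P): 3 reachable states
  u0 = rec X. b.(0 + 0 + a.0) + a.0 + b.X → --a--▸ u1, --b--▸ u0, --b--▸ u2
  u1 = 0 → stopped
  u2 = 0 + 0 + a.0 → --a--▸ u1
LTS(Q): 3 reachable states
  v0 = rec X. b.(0 + 0 + a.0) + b.X → --b--▸ v0, --b--▸ v1
  v1 = 0 + 0 + a.0 → --a--▸ v2
  v2 = 0 → stopped
Bisimilarity quotient blocks:
  B0 = {u0}
  B1 = {u2, v1}
  B2 = {u1, v2}
  B3 = {v0}
u0 ∈ B0, v0 ∈ B3 → different blocks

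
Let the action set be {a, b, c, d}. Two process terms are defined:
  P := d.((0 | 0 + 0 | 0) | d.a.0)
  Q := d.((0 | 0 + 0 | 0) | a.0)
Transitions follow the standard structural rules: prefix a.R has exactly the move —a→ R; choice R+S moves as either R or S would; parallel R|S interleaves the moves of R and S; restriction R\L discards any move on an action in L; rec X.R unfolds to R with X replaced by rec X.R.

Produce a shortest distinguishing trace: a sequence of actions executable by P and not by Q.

dd

Reachable graph of P (4 states):
  s0 = d.((0 | 0 + 0 | 0) | d.a.0) | ··d··> s1
  s1 = (0 | 0 + 0 | 0) | d.a.0 | ··d··> s2
  s2 = (0 | 0 + 0 | 0) | a.0 | ··a··> s3
  s3 = (0 | 0 + 0 | 0) | 0 | stopped
Reachable graph of Q (3 states):
  t0 = d.((0 | 0 + 0 | 0) | a.0) | ··d··> t1
  t1 = (0 | 0 + 0 | 0) | a.0 | ··a··> t2
  t2 = (0 | 0 + 0 | 0) | 0 | stopped
Trace ⟨dd⟩ through P, begin at {s0}:
  after d @ step 1: {s1}
  after d @ step 2: {s2}
  P completes σ.
Trace ⟨dd⟩ through Q, begin at {t0}:
  after d @ step 1: {t1}
  after d @ step 2: ∅  — Q cannot continue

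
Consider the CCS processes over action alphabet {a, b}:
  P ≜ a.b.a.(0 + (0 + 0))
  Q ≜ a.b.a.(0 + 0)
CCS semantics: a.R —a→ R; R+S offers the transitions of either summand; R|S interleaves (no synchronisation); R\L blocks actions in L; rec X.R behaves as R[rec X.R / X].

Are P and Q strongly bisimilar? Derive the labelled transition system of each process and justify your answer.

bisimilar

LTS(P): 4 reachable states
  p0 = a.b.a.(0 + (0 + 0)) → =a=> p1
  p1 = b.a.(0 + (0 + 0)) → =b=> p2
  p2 = a.(0 + (0 + 0)) → =a=> p3
  p3 = 0 + (0 + 0) → stopped
LTS(Q): 4 reachable states
  q0 = a.b.a.(0 + 0) → =a=> q1
  q1 = b.a.(0 + 0) → =b=> q2
  q2 = a.(0 + 0) → =a=> q3
  q3 = 0 + 0 → stopped
Partition-refinement fixed point:
  B0 = {p0, q0}
  B1 = {p1, q1}
  B2 = {p2, q2}
  B3 = {p3, q3}
p0 ∈ B0, q0 ∈ B0 → same block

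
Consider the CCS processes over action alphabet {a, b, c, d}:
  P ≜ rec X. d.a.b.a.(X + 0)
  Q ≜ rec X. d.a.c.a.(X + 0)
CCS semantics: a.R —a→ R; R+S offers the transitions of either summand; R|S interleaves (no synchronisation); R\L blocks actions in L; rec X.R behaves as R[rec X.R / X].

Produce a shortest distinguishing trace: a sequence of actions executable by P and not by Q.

Reachable graph of P (5 states):
  p0 = rec X. d.a.b.a.(X + 0) :: --d--▸ p1
  p1 = a.b.a.((rec X. d.a.b.a.(X + 0)) + 0) :: --a--▸ p2
  p2 = b.a.((rec X. d.a.b.a.(X + 0)) + 0) :: --b--▸ p3
  p3 = a.((rec X. d.a.b.a.(X + 0)) + 0) :: --a--▸ p4
  p4 = (rec X. d.a.b.a.(X + 0)) + 0 :: --d--▸ p1
Reachable graph of Q (5 states):
  q0 = rec X. d.a.c.a.(X + 0) :: --d--▸ q1
  q1 = a.c.a.((rec X. d.a.c.a.(X + 0)) + 0) :: --a--▸ q2
  q2 = c.a.((rec X. d.a.c.a.(X + 0)) + 0) :: --c--▸ q3
  q3 = a.((rec X. d.a.c.a.(X + 0)) + 0) :: --a--▸ q4
  q4 = (rec X. d.a.c.a.(X + 0)) + 0 :: --d--▸ q1
Run σ = ⟨dab⟩ on P: start {p0}
  [1] d ⇒ {p1}
  [2] a ⇒ {p2}
  [3] b ⇒ {p3}
  ✓ P
Run σ = ⟨dab⟩ on Q: start {q0}
  [1] d ⇒ {q1}
  [2] a ⇒ {q2}
  [3] b ⇒ no successor for Q

dab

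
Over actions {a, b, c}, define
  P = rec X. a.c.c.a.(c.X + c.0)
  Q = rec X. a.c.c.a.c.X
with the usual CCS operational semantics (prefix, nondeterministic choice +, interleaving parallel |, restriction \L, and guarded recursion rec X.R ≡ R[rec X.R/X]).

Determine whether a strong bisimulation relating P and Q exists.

P ≁ Q

Reachable graph of P (6 states):
  u0 = rec X. a.c.c.a.(c.X + c.0) has moves =a=> u1
  u1 = c.c.a.(c.(rec X. a.c.c.a.(c.X + c.0)) + c.0) has moves =c=> u2
  u2 = c.a.(c.(rec X. a.c.c.a.(c.X + c.0)) + c.0) has moves =c=> u3
  u3 = a.(c.(rec X. a.c.c.a.(c.X + c.0)) + c.0) has moves =a=> u4
  u4 = c.(rec X. a.c.c.a.(c.X + c.0)) + c.0 has moves =c=> u0, =c=> u5
  u5 = 0 has moves (no moves)
Reachable graph of Q (5 states):
  v0 = rec X. a.c.c.a.c.X has moves =a=> v1
  v1 = c.c.a.c.(rec X. a.c.c.a.c.X) has moves =c=> v2
  v2 = c.a.c.(rec X. a.c.c.a.c.X) has moves =c=> v3
  v3 = a.c.(rec X. a.c.c.a.c.X) has moves =a=> v4
  v4 = c.(rec X. a.c.c.a.c.X) has moves =c=> v0
Partition-refinement fixed point:
  B0 = {u0}
  B1 = {u1}
  B2 = {u2}
  B3 = {u3}
  B4 = {u4}
  B5 = {u5}
  B6 = {v0}
  B7 = {v1}
  B8 = {v2}
  B9 = {v3}
  B10 = {v4}
u0 ∈ B0, v0 ∈ B6 → different blocks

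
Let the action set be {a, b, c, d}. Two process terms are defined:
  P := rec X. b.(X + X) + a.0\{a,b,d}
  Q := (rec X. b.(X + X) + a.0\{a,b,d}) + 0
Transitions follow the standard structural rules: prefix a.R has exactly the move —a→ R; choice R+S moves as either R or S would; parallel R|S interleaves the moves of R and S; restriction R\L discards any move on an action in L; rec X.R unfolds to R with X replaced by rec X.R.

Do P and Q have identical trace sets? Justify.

trace-equivalent

LTS(P): 3 reachable states
  p0 = rec X. b.(X + X) + a.0\{a,b,d} ⊢ -a-> p1, -b-> p2
  p1 = 0\{a,b,d} ⊢ deadlocked
  p2 = (rec X. b.(X + X) + a.0\{a,b,d}) + (rec X. b.(X + X) + a.0\{a,b,d}) ⊢ -a-> p1, -b-> p2
LTS(Q): 3 reachable states
  q0 = (rec X. b.(X + X) + a.0\{a,b,d}) + 0 ⊢ -a-> q1, -b-> q2
  q1 = 0\{a,b,d} ⊢ deadlocked
  q2 = (rec X. b.(X + X) + a.0\{a,b,d}) + (rec X. b.(X + X) + a.0\{a,b,d}) ⊢ -a-> q1, -b-> q2
Bisimilarity quotient blocks:
  B0 = {p0, p2, q0, q2}
  B1 = {p1, q1}
p0 ∈ B0, q0 ∈ B0 → same block
Bisimilar ⇒ trace-equivalent.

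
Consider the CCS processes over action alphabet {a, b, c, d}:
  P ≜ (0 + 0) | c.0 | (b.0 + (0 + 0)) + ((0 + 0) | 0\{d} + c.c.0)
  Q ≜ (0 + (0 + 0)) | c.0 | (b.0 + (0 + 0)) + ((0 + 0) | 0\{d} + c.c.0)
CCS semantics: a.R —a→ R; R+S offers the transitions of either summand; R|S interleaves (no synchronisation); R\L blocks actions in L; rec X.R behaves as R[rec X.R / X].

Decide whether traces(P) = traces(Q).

P's transition system — 6 states:
  u0 = (0 + 0) | c.0 | (b.0 + (0 + 0)) + ((0 + 0) | 0\{d} + c.c.0) | =b=> u1, =c=> u2, =c=> u3
  u1 = (0 + 0) | c.0 | 0 | =c=> u4
  u2 = (0 + 0) | 0 | (b.0 + (0 + 0)) | =b=> u4
  u3 = c.0 | =c=> u5
  u4 = (0 + 0) | 0 | 0 | (no moves)
  u5 = 0 | (no moves)
Q's transition system — 6 states:
  v0 = (0 + (0 + 0)) | c.0 | (b.0 + (0 + 0)) + ((0 + 0) | 0\{d} + c.c.0) | =b=> v1, =c=> v2, =c=> v3
  v1 = (0 + (0 + 0)) | c.0 | 0 | =c=> v4
  v2 = (0 + (0 + 0)) | 0 | (b.0 + (0 + 0)) | =b=> v4
  v3 = c.0 | =c=> v5
  v4 = (0 + (0 + 0)) | 0 | 0 | (no moves)
  v5 = 0 | (no moves)
Coarsest stable partition (strong bisimilarity classes):
  B0 = {u0, v0}
  B1 = {u1, u3, v1, v3}
  B2 = {u4, u5, v4, v5}
  B3 = {u2, v2}
u0 ∈ B0, v0 ∈ B0 → same block
Bisimilar ⇒ trace-equivalent.

traces(P) = traces(Q)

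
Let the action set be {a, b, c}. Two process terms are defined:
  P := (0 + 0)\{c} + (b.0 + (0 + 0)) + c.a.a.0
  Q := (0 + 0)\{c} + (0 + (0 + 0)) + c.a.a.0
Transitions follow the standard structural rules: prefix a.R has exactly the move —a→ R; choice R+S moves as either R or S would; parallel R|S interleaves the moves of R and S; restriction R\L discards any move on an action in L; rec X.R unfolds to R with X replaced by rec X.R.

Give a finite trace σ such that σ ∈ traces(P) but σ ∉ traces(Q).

Reachable graph of P (4 states):
  s0 = (0 + 0)\{c} + (b.0 + (0 + 0)) + c.a.a.0 ⊢ --b--▸ s1, --c--▸ s2
  s1 = 0 ⊢ ∅
  s2 = a.a.0 ⊢ --a--▸ s3
  s3 = a.0 ⊢ --a--▸ s1
Reachable graph of Q (4 states):
  t0 = (0 + 0)\{c} + (0 + (0 + 0)) + c.a.a.0 ⊢ --c--▸ t1
  t1 = a.a.0 ⊢ --a--▸ t2
  t2 = a.0 ⊢ --a--▸ t3
  t3 = 0 ⊢ ∅
Trace ⟨b⟩ through P, begin at {s0}:
  step 1 (b): {s1}
  — P admits the full trace.
Trace ⟨b⟩ through Q, begin at {t0}:
  step 1 (b): ∅ (Q stuck)

b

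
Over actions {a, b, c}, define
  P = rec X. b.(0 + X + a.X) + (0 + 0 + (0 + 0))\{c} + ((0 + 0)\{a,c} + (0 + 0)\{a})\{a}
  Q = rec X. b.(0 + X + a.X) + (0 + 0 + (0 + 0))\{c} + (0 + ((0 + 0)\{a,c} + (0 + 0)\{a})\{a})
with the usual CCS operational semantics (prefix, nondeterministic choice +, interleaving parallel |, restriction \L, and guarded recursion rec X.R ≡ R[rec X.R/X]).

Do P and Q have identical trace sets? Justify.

YES

P's transition system — 2 states:
  u0 = rec X. b.(0 + X + a.X) + (0 + 0 + (0 + 0))\{c} + ((0 + 0)\{a,c} + (0 + 0)\{a})\{a} | ··b··> u1
  u1 = 0 + (rec X. b.(0 + X + a.X) + (0 + 0 + (0 + 0))\{c} + ((0 + 0)\{a,c} + (0 + 0)\{a})\{a}) + a.(rec X. b.(0 + X + a.X) + (0 + 0 + (0 + 0))\{c} + ((0 + 0)\{a,c} + (0 + 0)\{a})\{a}) | ··a··> u0, ··b··> u1
Q's transition system — 2 states:
  v0 = rec X. b.(0 + X + a.X) + (0 + 0 + (0 + 0))\{c} + (0 + ((0 + 0)\{a,c} + (0 + 0)\{a})\{a}) | ··b··> v1
  v1 = 0 + (rec X. b.(0 + X + a.X) + (0 + 0 + (0 + 0))\{c} + (0 + ((0 + 0)\{a,c} + (0 + 0)\{a})\{a})) + a.(rec X. b.(0 + X + a.X) + (0 + 0 + (0 + 0))\{c} + (0 + ((0 + 0)\{a,c} + (0 + 0)\{a})\{a})) | ··a··> v0, ··b··> v1
Bisimilarity quotient blocks:
  B0 = {u0, v0}
  B1 = {u1, v1}
u0 ∈ B0, v0 ∈ B0 → same block
Bisimilar ⇒ trace-equivalent.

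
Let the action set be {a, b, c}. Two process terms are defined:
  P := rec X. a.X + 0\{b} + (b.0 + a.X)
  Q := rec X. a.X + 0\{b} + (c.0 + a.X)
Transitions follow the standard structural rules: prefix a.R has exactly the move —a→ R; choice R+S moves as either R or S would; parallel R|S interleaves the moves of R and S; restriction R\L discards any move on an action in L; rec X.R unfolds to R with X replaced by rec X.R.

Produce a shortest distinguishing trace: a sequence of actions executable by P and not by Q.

b

P's transition system — 2 states:
  p0 = rec X. a.X + 0\{b} + (b.0 + a.X) | ··a··> p0, ··b··> p1
  p1 = 0 | deadlocked
Q's transition system — 2 states:
  q0 = rec X. a.X + 0\{b} + (c.0 + a.X) | ··a··> q0, ··c··> q1
  q1 = 0 | deadlocked
Trace ⟨b⟩ through P, begin at {p0}:
  [1] b ⇒ {p1}
  P completes σ.
Trace ⟨b⟩ through Q, begin at {q0}:
  [1] b ⇒ ∅ (Q stuck)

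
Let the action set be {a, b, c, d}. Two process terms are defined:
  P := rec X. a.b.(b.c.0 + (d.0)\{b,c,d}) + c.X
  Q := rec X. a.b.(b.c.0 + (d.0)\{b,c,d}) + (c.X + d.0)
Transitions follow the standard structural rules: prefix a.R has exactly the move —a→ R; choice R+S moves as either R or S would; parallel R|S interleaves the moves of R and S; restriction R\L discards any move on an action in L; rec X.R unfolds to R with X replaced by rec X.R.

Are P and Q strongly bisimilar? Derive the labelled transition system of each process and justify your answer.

P's transition system — 5 states:
  m0 = rec X. a.b.(b.c.0 + (d.0)\{b,c,d}) + c.X :: ··a··> m1, ··c··> m0
  m1 = b.(b.c.0 + (d.0)\{b,c,d}) :: ··b··> m2
  m2 = b.c.0 + (d.0)\{b,c,d} :: ··b··> m3
  m3 = c.0 :: ··c··> m4
  m4 = 0 :: stopped
Q's transition system — 5 states:
  n0 = rec X. a.b.(b.c.0 + (d.0)\{b,c,d}) + (c.X + d.0) :: ··a··> n1, ··c··> n0, ··d··> n2
  n1 = b.(b.c.0 + (d.0)\{b,c,d}) :: ··b··> n3
  n2 = 0 :: stopped
  n3 = b.c.0 + (d.0)\{b,c,d} :: ··b··> n4
  n4 = c.0 :: ··c··> n2
Coarsest stable partition (strong bisimilarity classes):
  B0 = {m0}
  B1 = {m1, n1}
  B2 = {m2, n3}
  B3 = {m3, n4}
  B4 = {m4, n2}
  B5 = {n0}
m0 ∈ B0, n0 ∈ B5 → different blocks

P ≁ Q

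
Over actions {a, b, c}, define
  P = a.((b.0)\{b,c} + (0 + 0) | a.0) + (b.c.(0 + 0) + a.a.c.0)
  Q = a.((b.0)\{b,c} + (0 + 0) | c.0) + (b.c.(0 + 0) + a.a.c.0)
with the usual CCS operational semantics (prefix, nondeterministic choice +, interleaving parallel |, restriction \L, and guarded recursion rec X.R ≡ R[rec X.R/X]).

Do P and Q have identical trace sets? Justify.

P's transition system — 8 states:
  p0 = a.((b.0)\{b,c} + (0 + 0) | a.0) + (b.c.(0 + 0) + a.a.c.0) → —a→ p1, —a→ p2, —b→ p3
  p1 = (b.0)\{b,c} + (0 + 0) | a.0 → —a→ p4
  p2 = a.c.0 → —a→ p5
  p3 = c.(0 + 0) → —c→ p6
  p4 = (0 + 0) | 0 → deadlocked
  p5 = c.0 → —c→ p7
  p6 = 0 + 0 → deadlocked
  p7 = 0 → deadlocked
Q's transition system — 8 states:
  q0 = a.((b.0)\{b,c} + (0 + 0) | c.0) + (b.c.(0 + 0) + a.a.c.0) → —a→ q1, —a→ q2, —b→ q3
  q1 = (b.0)\{b,c} + (0 + 0) | c.0 → —c→ q4
  q2 = a.c.0 → —a→ q5
  q3 = c.(0 + 0) → —c→ q6
  q4 = (0 + 0) | 0 → deadlocked
  q5 = c.0 → —c→ q7
  q6 = 0 + 0 → deadlocked
  q7 = 0 → deadlocked
Executing ac from Q (initial set {q0}):
  [1] a ⇒ {q1, q2}
  [2] c ⇒ {q4}
  Q completes σ.
Executing ac from P (initial set {p0}):
  [1] a ⇒ {p1, p2}
  [2] c ⇒ no successor for P

trace-distinct — witness ⟨ac⟩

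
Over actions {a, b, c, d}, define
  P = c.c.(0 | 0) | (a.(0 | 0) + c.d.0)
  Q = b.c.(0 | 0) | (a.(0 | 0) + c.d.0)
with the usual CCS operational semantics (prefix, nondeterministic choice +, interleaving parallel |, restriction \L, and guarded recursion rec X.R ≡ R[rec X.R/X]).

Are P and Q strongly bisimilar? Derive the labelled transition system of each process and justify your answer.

P ≁ Q

Reachable graph of P (12 states):
  p0 = c.c.(0 | 0) | (a.(0 | 0) + c.d.0) → ··a··> p1, ··c··> p2, ··c··> p3
  p1 = c.c.(0 | 0) | (0 | 0) → ··c··> p4
  p2 = c.(0 | 0) | (a.(0 | 0) + c.d.0) → ··a··> p4, ··c··> p5, ··c··> p6
  p3 = c.c.(0 | 0) | d.0 → ··c··> p6, ··d··> p7
  p4 = c.(0 | 0) | (0 | 0) → ··c··> p8
  p5 = 0 | 0 | (a.(0 | 0) + c.d.0) → ··a··> p8, ··c··> p9
  p6 = c.(0 | 0) | d.0 → ··c··> p9, ··d··> p10
  p7 = c.c.(0 | 0) | 0 → ··c··> p10
  p8 = 0 | 0 | (0 | 0) → stopped
  p9 = 0 | 0 | d.0 → ··d··> p11
  p10 = c.(0 | 0) | 0 → ··c··> p11
  p11 = 0 | 0 | 0 → stopped
Reachable graph of Q (12 states):
  q0 = b.c.(0 | 0) | (a.(0 | 0) + c.d.0) → ··a··> q1, ··b··> q2, ··c··> q3
  q1 = b.c.(0 | 0) | (0 | 0) → ··b··> q4
  q2 = c.(0 | 0) | (a.(0 | 0) + c.d.0) → ··a··> q4, ··c··> q5, ··c··> q6
  q3 = b.c.(0 | 0) | d.0 → ··b··> q6, ··d··> q7
  q4 = c.(0 | 0) | (0 | 0) → ··c··> q8
  q5 = 0 | 0 | (a.(0 | 0) + c.d.0) → ··a··> q8, ··c··> q9
  q6 = c.(0 | 0) | d.0 → ··c··> q9, ··d··> q10
  q7 = b.c.(0 | 0) | 0 → ··b··> q10
  q8 = 0 | 0 | (0 | 0) → stopped
  q9 = 0 | 0 | d.0 → ··d··> q11
  q10 = c.(0 | 0) | 0 → ··c··> q11
  q11 = 0 | 0 | 0 → stopped
Bisimilarity quotient blocks:
  B0 = {p0}
  B1 = {p1, p7}
  B2 = {p10, p4, q10, q4}
  B3 = {p11, p8, q11, q8}
  B4 = {p3}
  B5 = {p6, q6}
  B6 = {p9, q9}
  B7 = {p2, q2}
  B8 = {p5, q5}
  B9 = {q0}
  B10 = {q1, q7}
  B11 = {q3}
p0 ∈ B0, q0 ∈ B9 → different blocks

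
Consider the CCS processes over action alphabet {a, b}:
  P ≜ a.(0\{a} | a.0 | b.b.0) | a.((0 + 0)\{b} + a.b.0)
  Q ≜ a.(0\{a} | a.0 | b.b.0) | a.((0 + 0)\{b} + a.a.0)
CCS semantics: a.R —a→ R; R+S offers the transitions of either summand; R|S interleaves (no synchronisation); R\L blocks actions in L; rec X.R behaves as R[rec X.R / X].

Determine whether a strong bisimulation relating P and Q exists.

P's transition system — 28 states:
  m0 = a.(0\{a} | a.0 | b.b.0) | a.((0 + 0)\{b} + a.b.0) → =a=> m1, =a=> m2
  m1 = 0\{a} | a.0 | b.b.0 | a.((0 + 0)\{b} + a.b.0) → =a=> m3, =a=> m4, =b=> m5
  m2 = a.(0\{a} | a.0 | b.b.0) | ((0 + 0)\{b} + a.b.0) → =a=> m4, =a=> m6
  m3 = 0\{a} | 0 | b.b.0 | a.((0 + 0)\{b} + a.b.0) → =a=> m7, =b=> m8
  m4 = 0\{a} | a.0 | b.b.0 | ((0 + 0)\{b} + a.b.0) → =a=> m7, =a=> m9, =b=> m10
  m5 = 0\{a} | a.0 | b.0 | a.((0 + 0)\{b} + a.b.0) → =a=> m10, =a=> m8, =b=> m11
  m6 = a.(0\{a} | a.0 | b.b.0) | b.0 → =a=> m9, =b=> m12
  m7 = 0\{a} | 0 | b.b.0 | ((0 + 0)\{b} + a.b.0) → =a=> m13, =b=> m14
  m8 = 0\{a} | 0 | b.0 | a.((0 + 0)\{b} + a.b.0) → =a=> m14, =b=> m15
  m9 = 0\{a} | a.0 | b.b.0 | b.0 → =a=> m13, =b=> m16, =b=> m17
  m10 = 0\{a} | a.0 | b.0 | ((0 + 0)\{b} + a.b.0) → =a=> m14, =a=> m16, =b=> m18
  m11 = 0\{a} | a.0 | 0 | a.((0 + 0)\{b} + a.b.0) → =a=> m15, =a=> m18
  m12 = a.(0\{a} | a.0 | b.b.0) | 0 → =a=> m17
  m13 = 0\{a} | 0 | b.b.0 | b.0 → =b=> m19, =b=> m20
  m14 = 0\{a} | 0 | b.0 | ((0 + 0)\{b} + a.b.0) → =a=> m19, =b=> m21
  m15 = 0\{a} | 0 | 0 | a.((0 + 0)\{b} + a.b.0) → =a=> m21
  m16 = 0\{a} | a.0 | b.0 | b.0 → =a=> m19, =b=> m22, =b=> m23
  m17 = 0\{a} | a.0 | b.b.0 | 0 → =a=> m20, =b=> m23
  m18 = 0\{a} | a.0 | 0 | ((0 + 0)\{b} + a.b.0) → =a=> m21, =a=> m22
  m19 = 0\{a} | 0 | b.0 | b.0 → =b=> m24, =b=> m25
  m20 = 0\{a} | 0 | b.b.0 | 0 → =b=> m25
  m21 = 0\{a} | 0 | 0 | ((0 + 0)\{b} + a.b.0) → =a=> m24
  m22 = 0\{a} | a.0 | 0 | b.0 → =a=> m24, =b=> m26
  m23 = 0\{a} | a.0 | b.0 | 0 → =a=> m25, =b=> m26
  m24 = 0\{a} | 0 | 0 | b.0 → =b=> m27
  m25 = 0\{a} | 0 | b.0 | 0 → =b=> m27
  m26 = 0\{a} | a.0 | 0 | 0 → =a=> m27
  m27 = 0\{a} | 0 | 0 | 0 → deadlocked
Q's transition system — 28 states:
  n0 = a.(0\{a} | a.0 | b.b.0) | a.((0 + 0)\{b} + a.a.0) → =a=> n1, =a=> n2
  n1 = 0\{a} | a.0 | b.b.0 | a.((0 + 0)\{b} + a.a.0) → =a=> n3, =a=> n4, =b=> n5
  n2 = a.(0\{a} | a.0 | b.b.0) | ((0 + 0)\{b} + a.a.0) → =a=> n4, =a=> n6
  n3 = 0\{a} | 0 | b.b.0 | a.((0 + 0)\{b} + a.a.0) → =a=> n7, =b=> n8
  n4 = 0\{a} | a.0 | b.b.0 | ((0 + 0)\{b} + a.a.0) → =a=> n7, =a=> n9, =b=> n10
  n5 = 0\{a} | a.0 | b.0 | a.((0 + 0)\{b} + a.a.0) → =a=> n10, =a=> n8, =b=> n11
  n6 = a.(0\{a} | a.0 | b.b.0) | a.0 → =a=> n12, =a=> n9
  n7 = 0\{a} | 0 | b.b.0 | ((0 + 0)\{b} + a.a.0) → =a=> n13, =b=> n14
  n8 = 0\{a} | 0 | b.0 | a.((0 + 0)\{b} + a.a.0) → =a=> n14, =b=> n15
  n9 = 0\{a} | a.0 | b.b.0 | a.0 → =a=> n13, =a=> n16, =b=> n17
  n10 = 0\{a} | a.0 | b.0 | ((0 + 0)\{b} + a.a.0) → =a=> n14, =a=> n17, =b=> n18
  n11 = 0\{a} | a.0 | 0 | a.((0 + 0)\{b} + a.a.0) → =a=> n15, =a=> n18
  n12 = a.(0\{a} | a.0 | b.b.0) | 0 → =a=> n16
  n13 = 0\{a} | 0 | b.b.0 | a.0 → =a=> n19, =b=> n20
  n14 = 0\{a} | 0 | b.0 | ((0 + 0)\{b} + a.a.0) → =a=> n20, =b=> n21
  n15 = 0\{a} | 0 | 0 | a.((0 + 0)\{b} + a.a.0) → =a=> n21
  n16 = 0\{a} | a.0 | b.b.0 | 0 → =a=> n19, =b=> n22
  n17 = 0\{a} | a.0 | b.0 | a.0 → =a=> n20, =a=> n22, =b=> n23
  n18 = 0\{a} | a.0 | 0 | ((0 + 0)\{b} + a.a.0) → =a=> n21, =a=> n23
  n19 = 0\{a} | 0 | b.b.0 | 0 → =b=> n24
  n20 = 0\{a} | 0 | b.0 | a.0 → =a=> n24, =b=> n25
  n21 = 0\{a} | 0 | 0 | ((0 + 0)\{b} + a.a.0) → =a=> n25
  n22 = 0\{a} | a.0 | b.0 | 0 → =a=> n24, =b=> n26
  n23 = 0\{a} | a.0 | 0 | a.0 → =a=> n25, =a=> n26
  n24 = 0\{a} | 0 | b.0 | 0 → =b=> n27
  n25 = 0\{a} | 0 | 0 | a.0 → =a=> n27
  n26 = 0\{a} | a.0 | 0 | 0 → =a=> n27
  n27 = 0\{a} | 0 | 0 | 0 → deadlocked
Coarsest stable partition (strong bisimilarity classes):
  B0 = {m0}
  B1 = {m2}
  B2 = {m6}
  B3 = {m9}
  B4 = {m16, m17, n13, n16}
  B5 = {m19, m20, n19}
  B6 = {m24, m25, n24}
  B7 = {m27, n27}
  B8 = {m22, m23, n20, n22}
  B9 = {m26, n25, n26}
  B10 = {m13}
  B11 = {m12, n12}
  B12 = {m4}
  B13 = {m10}
  B14 = {m14}
  B15 = {m21}
  B16 = {m18}
  B17 = {m7}
  B18 = {m1}
  B19 = {m3}
  B20 = {m8}
  B21 = {m15}
  B22 = {m5}
  B23 = {m11}
  B24 = {n0}
  B25 = {n1}
  B26 = {n5}
  B27 = {n10, n8}
  B28 = {n15, n18}
  B29 = {n21, n23}
  B30 = {n14, n17}
  B31 = {n11}
  B32 = {n3, n4}
  B33 = {n7, n9}
  B34 = {n2}
  B35 = {n6}
m0 ∈ B0, n0 ∈ B24 → different blocks

P ≁ Q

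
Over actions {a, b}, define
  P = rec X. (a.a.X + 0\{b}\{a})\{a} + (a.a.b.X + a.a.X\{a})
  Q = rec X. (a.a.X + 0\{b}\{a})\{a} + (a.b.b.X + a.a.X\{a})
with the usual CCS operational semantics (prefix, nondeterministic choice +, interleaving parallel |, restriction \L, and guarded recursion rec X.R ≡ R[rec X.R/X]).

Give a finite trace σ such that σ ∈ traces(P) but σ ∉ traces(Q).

aab

LTS(P): 5 reachable states
  s0 = rec X. (a.a.X + 0\{b}\{a})\{a} + (a.a.b.X + a.a.X\{a}) :: =a=> s1, =a=> s2
  s1 = a.(rec X. (a.a.X + 0\{b}\{a})\{a} + (a.a.b.X + a.a.X\{a}))\{a} :: =a=> s3
  s2 = a.b.(rec X. (a.a.X + 0\{b}\{a})\{a} + (a.a.b.X + a.a.X\{a})) :: =a=> s4
  s3 = (rec X. (a.a.X + 0\{b}\{a})\{a} + (a.a.b.X + a.a.X\{a}))\{a} :: deadlocked
  s4 = b.(rec X. (a.a.X + 0\{b}\{a})\{a} + (a.a.b.X + a.a.X\{a})) :: =b=> s0
LTS(Q): 5 reachable states
  t0 = rec X. (a.a.X + 0\{b}\{a})\{a} + (a.b.b.X + a.a.X\{a}) :: =a=> t1, =a=> t2
  t1 = a.(rec X. (a.a.X + 0\{b}\{a})\{a} + (a.b.b.X + a.a.X\{a}))\{a} :: =a=> t3
  t2 = b.b.(rec X. (a.a.X + 0\{b}\{a})\{a} + (a.b.b.X + a.a.X\{a})) :: =b=> t4
  t3 = (rec X. (a.a.X + 0\{b}\{a})\{a} + (a.b.b.X + a.a.X\{a}))\{a} :: deadlocked
  t4 = b.(rec X. (a.a.X + 0\{b}\{a})\{a} + (a.b.b.X + a.a.X\{a})) :: =b=> t0
Executing aab from P (initial set {s0}):
  step 1 (a): {s1, s2}
  step 2 (a): {s3, s4}
  step 3 (b): {s0}
  P completes σ.
Executing aab from Q (initial set {t0}):
  step 1 (a): {t1, t2}
  step 2 (a): {t3}
  step 3 (b): ∅ (Q stuck)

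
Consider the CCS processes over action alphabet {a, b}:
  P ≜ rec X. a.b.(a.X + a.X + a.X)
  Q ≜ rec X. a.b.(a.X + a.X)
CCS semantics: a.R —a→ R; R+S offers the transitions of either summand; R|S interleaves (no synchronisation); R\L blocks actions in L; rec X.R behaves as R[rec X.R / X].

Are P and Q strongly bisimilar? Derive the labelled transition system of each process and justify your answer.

bisimilar

P's transition system — 3 states:
  u0 = rec X. a.b.(a.X + a.X + a.X) has moves -a-> u1
  u1 = b.(a.(rec X. a.b.(a.X + a.X + a.X)) + a.(rec X. a.b.(a.X + a.X + a.X)) + a.(rec X. a.b.(a.X + a.X + a.X))) has moves -b-> u2
  u2 = a.(rec X. a.b.(a.X + a.X + a.X)) + a.(rec X. a.b.(a.X + a.X + a.X)) + a.(rec X. a.b.(a.X + a.X + a.X)) has moves -a-> u0
Q's transition system — 3 states:
  v0 = rec X. a.b.(a.X + a.X) has moves -a-> v1
  v1 = b.(a.(rec X. a.b.(a.X + a.X)) + a.(rec X. a.b.(a.X + a.X))) has moves -b-> v2
  v2 = a.(rec X. a.b.(a.X + a.X)) + a.(rec X. a.b.(a.X + a.X)) has moves -a-> v0
Bisimilarity quotient blocks:
  B0 = {u0, v0}
  B1 = {u1, v1}
  B2 = {u2, v2}
u0 ∈ B0, v0 ∈ B0 → same block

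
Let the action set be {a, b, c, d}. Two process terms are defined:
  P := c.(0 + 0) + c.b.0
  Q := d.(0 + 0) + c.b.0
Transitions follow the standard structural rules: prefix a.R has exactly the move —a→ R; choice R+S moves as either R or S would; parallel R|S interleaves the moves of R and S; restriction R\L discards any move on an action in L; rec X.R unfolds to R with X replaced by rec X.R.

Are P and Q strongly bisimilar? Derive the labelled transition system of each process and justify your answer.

LTS(P): 4 reachable states
  m0 = c.(0 + 0) + c.b.0 → ··c··> m1, ··c··> m2
  m1 = 0 + 0 → ∅
  m2 = b.0 → ··b··> m3
  m3 = 0 → ∅
LTS(Q): 4 reachable states
  n0 = d.(0 + 0) + c.b.0 → ··c··> n1, ··d··> n2
  n1 = b.0 → ··b··> n3
  n2 = 0 + 0 → ∅
  n3 = 0 → ∅
Partition-refinement fixed point:
  B0 = {m0}
  B1 = {m1, m3, n2, n3}
  B2 = {m2, n1}
  B3 = {n0}
m0 ∈ B0, n0 ∈ B3 → different blocks

not bisimilar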